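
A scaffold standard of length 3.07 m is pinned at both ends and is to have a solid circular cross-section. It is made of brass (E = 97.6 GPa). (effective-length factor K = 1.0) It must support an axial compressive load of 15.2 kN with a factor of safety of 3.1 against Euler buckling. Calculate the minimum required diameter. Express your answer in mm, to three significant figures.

d ≈ 55.4 mm

Required P_cr = n·P = 3.1 × 15.2 = 47.12 kN
L_e = K·L = 1 × 3.07 = 3.070 m
Required I = P_cr·L_e²/(π²E) = 4.712×10^4 × 3.070² / (π² × 9.76×10^10) = 4.610×10^-7 m⁴
I_req = 4.610×10^5 mm⁴
Solid circle: I = πd⁴/64  ⇒  d = (64I/π)^(1/4) = (64×4.610×10^5/π)^(1/4) = 55.4 mm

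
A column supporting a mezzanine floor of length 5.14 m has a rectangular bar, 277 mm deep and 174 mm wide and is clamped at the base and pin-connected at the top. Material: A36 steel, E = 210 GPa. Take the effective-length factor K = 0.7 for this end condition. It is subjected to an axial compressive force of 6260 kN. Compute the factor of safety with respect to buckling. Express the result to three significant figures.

Buckling occurs about the weak axis: I_min = h·b³/12 with b = 174 mm (the shorter side).
I_min = 277×174³/12 = 1.216×10^8 mm⁴
I = 1.216×10^8 mm⁴ = 1.216×10^-4 m⁴
Effective length L_e = K·L = 0.7 × 5.14 = 3.598 m
P_cr = π²EI / L_e² = π² × 210×10⁹ × 1.216×10^-4 / 3.598² = 1.947×10^7 N
Factor of safety n = P_cr / P = 19469 / 6260 = 3.11

n ≈ 3.11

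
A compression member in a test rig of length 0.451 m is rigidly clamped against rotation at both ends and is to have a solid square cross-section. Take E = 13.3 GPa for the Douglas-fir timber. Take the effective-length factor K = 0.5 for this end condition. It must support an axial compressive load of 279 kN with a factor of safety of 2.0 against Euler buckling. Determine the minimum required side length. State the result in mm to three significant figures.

a ≈ 40.1 mm

Required P_cr = n·P = 2.0 × 279 = 558.0 kN
L_e = K·L = 0.5 × 0.451 = 0.2255 m
Required I = P_cr·L_e²/(π²E) = 5.580×10^5 × 0.2255² / (π² × 1.33×10^10) = 2.162×10^-7 m⁴
I_req = 2.162×10^5 mm⁴
Solid square: I = a⁴/12  ⇒  a = (12I)^(1/4) = (12×2.162×10^5)^(1/4) = 40.1 mm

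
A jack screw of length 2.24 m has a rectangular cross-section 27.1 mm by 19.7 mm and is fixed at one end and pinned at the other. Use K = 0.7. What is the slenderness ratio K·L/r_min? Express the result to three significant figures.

Buckling occurs about the weak axis: I_min = h·b³/12 with b = 19.7 mm (the shorter side).
I_min = 27.1×19.7³/12 = 1.727×10^4 mm⁴
A = 533.9 mm²;  r_min = √(I/A) = √(1.727×10^4/533.9) = 5.687 mm
L_e = K·L = 0.7 × 2.24 m = 1.568 m = 1568.0 mm
λ = L_e / r_min = 1568.0 / 5.687 = 276

λ ≈ 276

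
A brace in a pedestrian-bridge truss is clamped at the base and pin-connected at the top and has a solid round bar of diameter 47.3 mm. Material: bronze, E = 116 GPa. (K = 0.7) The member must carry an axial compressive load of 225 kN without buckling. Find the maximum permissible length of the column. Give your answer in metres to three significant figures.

I = πd⁴/64 = π×47.3⁴/64 = 2.457×10^5 mm⁴
I = 2.457×10^-7 m⁴
At the buckling limit P_cr = P = 2.250×10^5 N
From P_cr = π²EI/(K·L)²:  L = (1/K)·√(π²EI/P_cr) = (1/0.7)·√(π²×1.16×10^11×2.457×10^-7/2.250×10^5)
L = 1.60 m

L_max ≈ 1.60 m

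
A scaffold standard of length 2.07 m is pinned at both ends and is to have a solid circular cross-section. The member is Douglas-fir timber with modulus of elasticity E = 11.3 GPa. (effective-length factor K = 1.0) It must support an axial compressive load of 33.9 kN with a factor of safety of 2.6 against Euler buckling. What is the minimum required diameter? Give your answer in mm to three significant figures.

Required P_cr = n·P = 2.6 × 33.9 = 88.14 kN
L_e = K·L = 1 × 2.07 = 2.070 m
Required I = P_cr·L_e²/(π²E) = 8.814×10^4 × 2.070² / (π² × 1.13×10^10) = 3.386×10^-6 m⁴
I_req = 3.386×10^6 mm⁴
Solid circle: I = πd⁴/64  ⇒  d = (64I/π)^(1/4) = (64×3.386×10^6/π)^(1/4) = 91.1 mm

d ≈ 91.1 mm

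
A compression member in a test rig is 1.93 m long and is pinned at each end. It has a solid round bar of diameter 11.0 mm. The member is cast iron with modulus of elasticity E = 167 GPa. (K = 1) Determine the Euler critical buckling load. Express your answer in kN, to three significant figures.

I = πd⁴/64 = π×11.0⁴/64 = 718.7 mm⁴
I = 718.7 mm⁴ = 7.187×10^-10 m⁴
Effective length L_e = K·L = 1 × 1.93 = 1.930 m
P_cr = π²EI / L_e² = π² × 167×10⁹ × 7.187×10^-10 / 1.930² = 318.0 N

P_cr ≈ 0.318 kN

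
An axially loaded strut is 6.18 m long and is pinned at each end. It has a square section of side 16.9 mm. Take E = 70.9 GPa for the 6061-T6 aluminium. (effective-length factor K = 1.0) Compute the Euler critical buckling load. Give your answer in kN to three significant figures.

P_cr ≈ 0.125 kN

I = a⁴/12 = 16.9⁴/12 = 6.798×10^3 mm⁴
I = 6.798×10^3 mm⁴ = 6.798×10^-9 m⁴
Effective length L_e = K·L = 1 × 6.18 = 6.180 m
P_cr = π²EI / L_e² = π² × 70.9×10⁹ × 6.798×10^-9 / 6.180² = 124.5 N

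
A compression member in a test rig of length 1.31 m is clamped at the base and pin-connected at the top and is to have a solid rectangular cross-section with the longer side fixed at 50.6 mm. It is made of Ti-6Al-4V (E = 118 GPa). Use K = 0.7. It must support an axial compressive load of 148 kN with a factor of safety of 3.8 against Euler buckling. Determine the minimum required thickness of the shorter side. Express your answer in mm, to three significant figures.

Required P_cr = n·P = 3.8 × 148 = 562.4 kN
L_e = K·L = 0.7 × 1.31 = 0.9170 m
Required I = P_cr·L_e²/(π²E) = 5.624×10^5 × 0.9170² / (π² × 1.18×10^11) = 4.061×10^-7 m⁴
I_req = 4.061×10^5 mm⁴
Rectangle, weak axis: I_min = h·b³/12 with h = 50.6 mm fixed  ⇒  b = (12I/h)^(1/3) = 45.8 mm

b ≈ 45.8 mm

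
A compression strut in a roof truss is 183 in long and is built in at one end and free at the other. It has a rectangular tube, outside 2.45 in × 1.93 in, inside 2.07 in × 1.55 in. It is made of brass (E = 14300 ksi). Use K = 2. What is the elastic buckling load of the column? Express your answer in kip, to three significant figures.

P_cr ≈ 0.870 kip

Weak-axis I_min = (h_o·b_o³ − h_i·b_i³)/12 with b_o = 1.93, b_i = 1.550 in (shorter outer/inner sides).
I_min = (2.45×1.93³ − 2.070×1.550³)/12 = 0.8254 in⁴
Effective length L_e = K·L = 2 × 183 = 366.0 in
P_cr = π²EI / L_e² = π² × 14300×10³ × 0.8254 / 366.0² = 869.6 lb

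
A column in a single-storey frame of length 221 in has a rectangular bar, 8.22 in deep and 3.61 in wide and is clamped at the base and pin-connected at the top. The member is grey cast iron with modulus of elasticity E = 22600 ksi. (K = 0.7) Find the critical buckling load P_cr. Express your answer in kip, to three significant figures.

Buckling occurs about the weak axis: I_min = h·b³/12 with b = 3.61 in (the shorter side).
I_min = 8.22×3.61³/12 = 32.23 in⁴
Effective length L_e = K·L = 0.7 × 221 = 154.7 in
P_cr = π²EI / L_e² = π² × 22600×10³ × 32.23 / 154.7² = 3.004×10^5 lb

P_cr ≈ 300 kip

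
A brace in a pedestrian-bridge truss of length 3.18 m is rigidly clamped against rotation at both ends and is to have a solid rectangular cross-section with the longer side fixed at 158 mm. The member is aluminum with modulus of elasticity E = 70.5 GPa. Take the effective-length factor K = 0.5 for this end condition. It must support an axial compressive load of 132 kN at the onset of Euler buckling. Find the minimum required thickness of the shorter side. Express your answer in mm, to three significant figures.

L_e = K·L = 0.5 × 3.18 = 1.590 m
Required I = P_cr·L_e²/(π²E) = 1.320×10^5 × 1.590² / (π² × 7.05×10^10) = 4.796×10^-7 m⁴
I_req = 4.796×10^5 mm⁴
Rectangle, weak axis: I_min = h·b³/12 with h = 158 mm fixed  ⇒  b = (12I/h)^(1/3) = 33.1 mm

b ≈ 33.1 mm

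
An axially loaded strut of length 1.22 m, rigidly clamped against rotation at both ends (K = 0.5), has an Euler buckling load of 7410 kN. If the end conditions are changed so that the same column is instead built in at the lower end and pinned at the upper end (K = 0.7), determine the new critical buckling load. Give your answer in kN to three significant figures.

P_cr ∝ 1/K², so P_cr,new = P_cr,old × (K_old/K_new)² = 7410 × (0.5/0.7)²
= 7410 × 0.5102 = 3780 kN

P_cr ≈ 3780 kN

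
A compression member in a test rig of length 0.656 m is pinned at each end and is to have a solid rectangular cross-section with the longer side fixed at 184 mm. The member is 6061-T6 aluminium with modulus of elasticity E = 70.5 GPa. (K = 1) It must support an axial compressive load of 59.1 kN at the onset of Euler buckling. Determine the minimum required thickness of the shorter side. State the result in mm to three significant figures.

b ≈ 13.4 mm

L_e = K·L = 1 × 0.656 = 0.6560 m
Required I = P_cr·L_e²/(π²E) = 5.910×10^4 × 0.6560² / (π² × 7.05×10^10) = 3.655×10^-8 m⁴
I_req = 3.655×10^4 mm⁴
Rectangle, weak axis: I_min = h·b³/12 with h = 184 mm fixed  ⇒  b = (12I/h)^(1/3) = 13.4 mm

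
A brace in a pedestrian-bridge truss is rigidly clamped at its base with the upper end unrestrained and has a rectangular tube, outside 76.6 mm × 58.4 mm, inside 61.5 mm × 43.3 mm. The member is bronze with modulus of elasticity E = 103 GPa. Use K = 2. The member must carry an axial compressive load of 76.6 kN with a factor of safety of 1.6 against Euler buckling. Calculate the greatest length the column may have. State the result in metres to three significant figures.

Weak-axis I_min = (h_o·b_o³ − h_i·b_i³)/12 with b_o = 58.4, b_i = 43.30 mm (shorter outer/inner sides).
I_min = (76.6×58.4³ − 61.50×43.30³)/12 = 8.553×10^5 mm⁴
I = 8.553×10^-7 m⁴
Required critical load P_cr = n·P = 1.6 × 76.6 = 122.6 kN = 1.226×10^5 N
From P_cr = π²EI/(K·L)²:  L = (1/K)·√(π²EI/P_cr) = (1/2)·√(π²×1.03×10^11×8.553×10^-7/1.226×10^5)
L = 1.33 m

L_max ≈ 1.33 m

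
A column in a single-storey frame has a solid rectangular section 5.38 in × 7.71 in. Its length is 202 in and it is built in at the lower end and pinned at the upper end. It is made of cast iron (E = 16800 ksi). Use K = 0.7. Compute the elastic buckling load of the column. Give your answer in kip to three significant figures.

Buckling occurs about the weak axis: I_min = h·b³/12 with b = 5.38 in (the shorter side).
I_min = 7.71×5.38³/12 = 100.1 in⁴
Effective length L_e = K·L = 0.7 × 202 = 141.4 in
P_cr = π²EI / L_e² = π² × 16800×10³ × 100.1 / 141.4² = 8.297×10^5 lb

P_cr ≈ 830 kip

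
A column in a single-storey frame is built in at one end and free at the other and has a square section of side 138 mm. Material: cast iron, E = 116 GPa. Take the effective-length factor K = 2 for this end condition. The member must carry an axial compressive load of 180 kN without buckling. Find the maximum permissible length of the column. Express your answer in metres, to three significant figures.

I = a⁴/12 = 138⁴/12 = 3.022×10^7 mm⁴
I = 3.022×10^-5 m⁴
At the buckling limit P_cr = P = 1.800×10^5 N
From P_cr = π²EI/(K·L)²:  L = (1/K)·√(π²EI/P_cr) = (1/2)·√(π²×1.16×10^11×3.022×10^-5/1.800×10^5)
L = 6.93 m

L_max ≈ 6.93 m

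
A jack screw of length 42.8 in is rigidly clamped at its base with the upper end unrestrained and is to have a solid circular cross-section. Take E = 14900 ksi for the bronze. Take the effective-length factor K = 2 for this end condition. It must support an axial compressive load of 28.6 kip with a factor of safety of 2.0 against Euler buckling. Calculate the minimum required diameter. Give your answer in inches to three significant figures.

Required P_cr = n·P = 2.0 × 28.6 = 57.20 kip
L_e = K·L = 2 × 42.8 = 85.60 in
Required I = P_cr·L_e²/(π²E) = 5.720×10^4 × 85.60² / (π² × 1.49×10^7) = 2.850 in⁴
Solid circle: I = πd⁴/64  ⇒  d = (64I/π)^(1/4) = (64×2.850/π)^(1/4) = 2.76 in

d ≈ 2.76 in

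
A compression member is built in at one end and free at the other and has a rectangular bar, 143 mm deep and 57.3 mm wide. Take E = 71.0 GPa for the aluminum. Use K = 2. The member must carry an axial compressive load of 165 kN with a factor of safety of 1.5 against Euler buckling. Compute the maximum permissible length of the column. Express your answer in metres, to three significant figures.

Buckling occurs about the weak axis: I_min = h·b³/12 with b = 57.3 mm (the shorter side).
I_min = 143×57.3³/12 = 2.242×10^6 mm⁴
I = 2.242×10^-6 m⁴
Required critical load P_cr = n·P = 1.5 × 165 = 247.5 kN = 2.475×10^5 N
From P_cr = π²EI/(K·L)²:  L = (1/K)·√(π²EI/P_cr) = (1/2)·√(π²×7.10×10^10×2.242×10^-6/2.475×10^5)
L = 1.26 m

L_max ≈ 1.26 m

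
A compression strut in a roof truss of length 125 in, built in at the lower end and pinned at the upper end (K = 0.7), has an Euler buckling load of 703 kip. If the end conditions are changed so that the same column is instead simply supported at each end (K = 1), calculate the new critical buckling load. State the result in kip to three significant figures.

P_cr ≈ 344 kip

P_cr ∝ 1/K², so P_cr,new = P_cr,old × (K_old/K_new)² = 703 × (0.7/1)²
= 703 × 0.4900 = 344 kip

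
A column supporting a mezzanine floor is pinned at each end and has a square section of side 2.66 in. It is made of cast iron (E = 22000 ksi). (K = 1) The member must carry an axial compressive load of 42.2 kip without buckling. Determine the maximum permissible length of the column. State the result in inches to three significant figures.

I = a⁴/12 = 2.66⁴/12 = 4.172 in⁴
At the buckling limit P_cr = P = 4.220×10^4 lb
From P_cr = π²EI/(K·L)²:  L = (1/K)·√(π²EI/P_cr) = (1/1)·√(π²×2.20×10^7×4.172/4.220×10^4)
L = 147 in

L_max ≈ 147 in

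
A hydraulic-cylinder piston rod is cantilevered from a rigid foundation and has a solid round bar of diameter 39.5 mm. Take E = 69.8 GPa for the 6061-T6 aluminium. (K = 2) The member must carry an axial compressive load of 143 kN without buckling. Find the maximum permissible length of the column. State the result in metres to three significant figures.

L_max ≈ 0.379 m

I = πd⁴/64 = π×39.5⁴/64 = 1.195×10^5 mm⁴
I = 1.195×10^-7 m⁴
At the buckling limit P_cr = P = 1.430×10^5 N
From P_cr = π²EI/(K·L)²:  L = (1/K)·√(π²EI/P_cr) = (1/2)·√(π²×6.98×10^10×1.195×10^-7/1.430×10^5)
L = 0.379 m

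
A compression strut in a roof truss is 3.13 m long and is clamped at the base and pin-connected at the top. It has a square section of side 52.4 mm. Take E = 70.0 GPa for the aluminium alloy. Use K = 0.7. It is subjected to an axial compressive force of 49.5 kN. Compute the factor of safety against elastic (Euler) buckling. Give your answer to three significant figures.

I = a⁴/12 = 52.4⁴/12 = 6.283×10^5 mm⁴
I = 6.283×10^5 mm⁴ = 6.283×10^-7 m⁴
Effective length L_e = K·L = 0.7 × 3.13 = 2.191 m
P_cr = π²EI / L_e² = π² × 70.0×10⁹ × 6.283×10^-7 / 2.191² = 9.042×10^4 N
Factor of safety n = P_cr / P = 90.418 / 49.5 = 1.83

n ≈ 1.83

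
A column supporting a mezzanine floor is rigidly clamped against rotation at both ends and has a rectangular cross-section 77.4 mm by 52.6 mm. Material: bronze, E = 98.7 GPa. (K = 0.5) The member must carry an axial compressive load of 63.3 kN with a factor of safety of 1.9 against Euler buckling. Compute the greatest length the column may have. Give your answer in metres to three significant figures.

Buckling occurs about the weak axis: I_min = h·b³/12 with b = 52.6 mm (the shorter side).
I_min = 77.4×52.6³/12 = 9.387×10^5 mm⁴
I = 9.387×10^-7 m⁴
Required critical load P_cr = n·P = 1.9 × 63.3 = 120.3 kN = 1.203×10^5 N
From P_cr = π²EI/(K·L)²:  L = (1/K)·√(π²EI/P_cr) = (1/0.5)·√(π²×9.87×10^10×9.387×10^-7/1.203×10^5)
L = 5.51 m

L_max ≈ 5.51 m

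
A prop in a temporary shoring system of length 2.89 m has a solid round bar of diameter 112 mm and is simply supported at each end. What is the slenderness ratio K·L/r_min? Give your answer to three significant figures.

For a solid circle r = d/4 = 112/4 = 28.00 mm
L_e = K·L = 1 × 2.89 m = 2.890 m = 2890.0 mm
λ = L_e / r_min = 2890.0 / 28.00 = 103

λ ≈ 103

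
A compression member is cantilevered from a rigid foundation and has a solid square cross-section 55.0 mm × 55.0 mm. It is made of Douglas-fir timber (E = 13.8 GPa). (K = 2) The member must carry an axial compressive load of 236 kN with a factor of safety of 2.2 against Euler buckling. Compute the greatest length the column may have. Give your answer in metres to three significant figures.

I = a⁴/12 = 55.0⁴/12 = 7.626×10^5 mm⁴
I = 7.626×10^-7 m⁴
Required critical load P_cr = n·P = 2.2 × 236 = 519.2 kN = 5.192×10^5 N
From P_cr = π²EI/(K·L)²:  L = (1/K)·√(π²EI/P_cr) = (1/2)·√(π²×1.38×10^10×7.626×10^-7/5.192×10^5)
L = 0.224 m

L_max ≈ 0.224 m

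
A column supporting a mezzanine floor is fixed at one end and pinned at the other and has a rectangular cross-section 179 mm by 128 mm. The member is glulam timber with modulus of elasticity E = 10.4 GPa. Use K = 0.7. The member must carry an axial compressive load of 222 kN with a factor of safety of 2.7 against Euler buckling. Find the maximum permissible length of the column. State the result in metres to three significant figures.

Buckling occurs about the weak axis: I_min = h·b³/12 with b = 128 mm (the shorter side).
I_min = 179×128³/12 = 3.128×10^7 mm⁴
I = 3.128×10^-5 m⁴
Required critical load P_cr = n·P = 2.7 × 222 = 599.4 kN = 5.994×10^5 N
From P_cr = π²EI/(K·L)²:  L = (1/K)·√(π²EI/P_cr) = (1/0.7)·√(π²×1.04×10^10×3.128×10^-5/5.994×10^5)
L = 3.31 m

L_max ≈ 3.31 m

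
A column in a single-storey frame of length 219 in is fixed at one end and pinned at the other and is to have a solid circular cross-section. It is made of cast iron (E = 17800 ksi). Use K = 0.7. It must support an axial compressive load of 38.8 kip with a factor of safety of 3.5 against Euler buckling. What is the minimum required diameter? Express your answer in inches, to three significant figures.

Required P_cr = n·P = 3.5 × 38.8 = 135.8 kip
L_e = K·L = 0.7 × 219 = 153.3 in
Required I = P_cr·L_e²/(π²E) = 1.358×10^5 × 153.3² / (π² × 1.78×10^7) = 18.17 in⁴
Solid circle: I = πd⁴/64  ⇒  d = (64I/π)^(1/4) = (64×18.17/π)^(1/4) = 4.39 in

d ≈ 4.39 in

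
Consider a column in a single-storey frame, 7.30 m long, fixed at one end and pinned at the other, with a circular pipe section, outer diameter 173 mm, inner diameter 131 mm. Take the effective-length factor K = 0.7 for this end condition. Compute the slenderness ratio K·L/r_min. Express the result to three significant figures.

d_o = 173 mm, d_i = 131 mm
I = π(d_o⁴ − d_i⁴)/64 = π(173⁴ − 131.0⁴)/64 = 2.951×10^7 mm⁴
A = 1.003×10^4 mm²;  r_min = √(I/A) = √(2.951×10^7/1.003×10^4) = 54.25 mm
L_e = K·L = 0.7 × 7.30 m = 5.110 m = 5110.0 mm
λ = L_e / r_min = 5110.0 / 54.25 = 94.2

λ ≈ 94.2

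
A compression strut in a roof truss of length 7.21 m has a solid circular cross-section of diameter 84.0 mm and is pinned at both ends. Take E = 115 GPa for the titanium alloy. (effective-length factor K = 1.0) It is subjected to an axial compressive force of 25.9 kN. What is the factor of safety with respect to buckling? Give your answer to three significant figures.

n ≈ 2.06

I = πd⁴/64 = π×84.0⁴/64 = 2.444×10^6 mm⁴
I = 2.444×10^6 mm⁴ = 2.444×10^-6 m⁴
Effective length L_e = K·L = 1 × 7.21 = 7.210 m
P_cr = π²EI / L_e² = π² × 115×10⁹ × 2.444×10^-6 / 7.210² = 5.336×10^4 N
Factor of safety n = P_cr / P = 53.360 / 25.9 = 2.06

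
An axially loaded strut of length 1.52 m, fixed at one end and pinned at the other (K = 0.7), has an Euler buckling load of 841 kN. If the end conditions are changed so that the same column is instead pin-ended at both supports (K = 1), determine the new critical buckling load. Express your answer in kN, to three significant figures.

P_cr ∝ 1/K², so P_cr,new = P_cr,old × (K_old/K_new)² = 841 × (0.7/1)²
= 841 × 0.4900 = 412 kN

P_cr ≈ 412 kN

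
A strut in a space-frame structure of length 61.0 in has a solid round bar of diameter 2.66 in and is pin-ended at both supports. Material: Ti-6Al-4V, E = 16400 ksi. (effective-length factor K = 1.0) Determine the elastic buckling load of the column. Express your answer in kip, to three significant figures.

P_cr ≈ 107 kip

I = πd⁴/64 = π×2.66⁴/64 = 2.458 in⁴
Effective length L_e = K·L = 1 × 61.0 = 61.00 in
P_cr = π²EI / L_e² = π² × 16400×10³ × 2.458 / 61.00² = 1.069×10^5 lb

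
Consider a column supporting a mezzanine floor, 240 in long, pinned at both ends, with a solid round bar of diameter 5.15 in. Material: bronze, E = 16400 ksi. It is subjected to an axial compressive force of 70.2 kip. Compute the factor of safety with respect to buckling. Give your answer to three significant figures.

n ≈ 1.38

I = πd⁴/64 = π×5.15⁴/64 = 34.53 in⁴
Effective length L_e = K·L = 1 × 240 = 240.0 in
P_cr = π²EI / L_e² = π² × 16400×10³ × 34.53 / 240.0² = 9.703×10^4 lb
Factor of safety n = P_cr / P = 97.033 / 70.2 = 1.38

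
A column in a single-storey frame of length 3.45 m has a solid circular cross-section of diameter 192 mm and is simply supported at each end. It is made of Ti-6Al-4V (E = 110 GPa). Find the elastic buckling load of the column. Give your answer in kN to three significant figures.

I = πd⁴/64 = π×192⁴/64 = 6.671×10^7 mm⁴
I = 6.671×10^7 mm⁴ = 6.671×10^-5 m⁴
Effective length L_e = K·L = 1 × 3.45 = 3.450 m
P_cr = π²EI / L_e² = π² × 110×10⁹ × 6.671×10^-5 / 3.450² = 6.085×10^6 N

P_cr ≈ 6080 kN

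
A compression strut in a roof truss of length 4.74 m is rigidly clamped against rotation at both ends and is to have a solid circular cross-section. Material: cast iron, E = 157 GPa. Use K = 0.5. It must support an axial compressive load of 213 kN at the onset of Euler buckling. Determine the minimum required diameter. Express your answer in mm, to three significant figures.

d ≈ 63.0 mm

L_e = K·L = 0.5 × 4.74 = 2.370 m
Required I = P_cr·L_e²/(π²E) = 2.130×10^5 × 2.370² / (π² × 1.57×10^11) = 7.721×10^-7 m⁴
I_req = 7.721×10^5 mm⁴
Solid circle: I = πd⁴/64  ⇒  d = (64I/π)^(1/4) = (64×7.721×10^5/π)^(1/4) = 63.0 mm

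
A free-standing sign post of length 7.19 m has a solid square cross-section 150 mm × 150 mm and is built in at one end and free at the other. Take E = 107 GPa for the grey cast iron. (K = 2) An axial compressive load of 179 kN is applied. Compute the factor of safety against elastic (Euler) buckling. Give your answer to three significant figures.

I = a⁴/12 = 150⁴/12 = 4.219×10^7 mm⁴
I = 4.219×10^7 mm⁴ = 4.219×10^-5 m⁴
Effective length L_e = K·L = 2 × 7.19 = 14.38 m
P_cr = π²EI / L_e² = π² × 107×10⁹ × 4.219×10^-5 / 14.38² = 2.155×10^5 N
Factor of safety n = P_cr / P = 215.45 / 179 = 1.20

n ≈ 1.20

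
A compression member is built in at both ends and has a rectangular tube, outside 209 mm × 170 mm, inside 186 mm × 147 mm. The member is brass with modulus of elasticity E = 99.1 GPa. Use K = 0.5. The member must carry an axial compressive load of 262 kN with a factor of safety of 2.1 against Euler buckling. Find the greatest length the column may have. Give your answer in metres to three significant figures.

Weak-axis I_min = (h_o·b_o³ − h_i·b_i³)/12 with b_o = 170, b_i = 147.0 mm (shorter outer/inner sides).
I_min = (209×170³ − 186.0×147.0³)/12 = 3.633×10^7 mm⁴
I = 3.633×10^-5 m⁴
Required critical load P_cr = n·P = 2.1 × 262 = 550.2 kN = 5.502×10^5 N
From P_cr = π²EI/(K·L)²:  L = (1/K)·√(π²EI/P_cr) = (1/0.5)·√(π²×9.91×10^10×3.633×10^-5/5.502×10^5)
L = 16.1 m

L_max ≈ 16.1 m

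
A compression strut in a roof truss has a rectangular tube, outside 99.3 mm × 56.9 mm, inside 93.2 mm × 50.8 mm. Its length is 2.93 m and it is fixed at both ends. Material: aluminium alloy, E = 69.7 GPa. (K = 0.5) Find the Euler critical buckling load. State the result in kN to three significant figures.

P_cr ≈ 162 kN

Weak-axis I_min = (h_o·b_o³ − h_i·b_i³)/12 with b_o = 56.9, b_i = 50.80 mm (shorter outer/inner sides).
I_min = (99.3×56.9³ − 93.20×50.80³)/12 = 5.062×10^5 mm⁴
I = 5.062×10^5 mm⁴ = 5.062×10^-7 m⁴
Effective length L_e = K·L = 0.5 × 2.93 = 1.465 m
P_cr = π²EI / L_e² = π² × 69.7×10⁹ × 5.062×10^-7 / 1.465² = 1.623×10^5 N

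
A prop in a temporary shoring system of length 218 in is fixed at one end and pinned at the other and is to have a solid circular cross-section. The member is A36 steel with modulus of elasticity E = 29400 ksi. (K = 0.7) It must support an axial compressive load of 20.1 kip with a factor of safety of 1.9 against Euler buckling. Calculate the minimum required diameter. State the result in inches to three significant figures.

d ≈ 2.81 in

Required P_cr = n·P = 1.9 × 20.1 = 38.19 kip
L_e = K·L = 0.7 × 218 = 152.6 in
Required I = P_cr·L_e²/(π²E) = 3.819×10^4 × 152.6² / (π² × 2.94×10^7) = 3.065 in⁴
Solid circle: I = πd⁴/64  ⇒  d = (64I/π)^(1/4) = (64×3.065/π)^(1/4) = 2.81 in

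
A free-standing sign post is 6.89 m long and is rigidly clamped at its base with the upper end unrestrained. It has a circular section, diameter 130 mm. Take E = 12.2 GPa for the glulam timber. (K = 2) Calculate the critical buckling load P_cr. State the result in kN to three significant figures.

I = πd⁴/64 = π×130⁴/64 = 1.402×10^7 mm⁴
I = 1.402×10^7 mm⁴ = 1.402×10^-5 m⁴
Effective length L_e = K·L = 2 × 6.89 = 13.78 m
P_cr = π²EI / L_e² = π² × 12.2×10⁹ × 1.402×10^-5 / 13.78² = 8.890×10^3 N

P_cr ≈ 8.89 kN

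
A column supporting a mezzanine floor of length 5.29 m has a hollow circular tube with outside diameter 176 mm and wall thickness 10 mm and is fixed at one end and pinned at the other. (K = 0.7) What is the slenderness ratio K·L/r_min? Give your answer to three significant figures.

λ ≈ 63.0

Inner diameter d_i = 176 − 2×10 = 156.0 mm
I = π(d_o⁴ − d_i⁴)/64 = π(176⁴ − 156.0⁴)/64 = 1.803×10^7 mm⁴
A = 5.215×10^3 mm²;  r_min = √(I/A) = √(1.803×10^7/5.215×10^3) = 58.80 mm
L_e = K·L = 0.7 × 5.29 m = 3.703 m = 3703.0 mm
λ = L_e / r_min = 3703.0 / 58.80 = 63.0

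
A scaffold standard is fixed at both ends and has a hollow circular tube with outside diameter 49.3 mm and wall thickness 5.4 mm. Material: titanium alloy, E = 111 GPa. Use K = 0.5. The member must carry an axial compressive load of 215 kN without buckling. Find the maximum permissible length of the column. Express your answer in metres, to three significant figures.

Inner diameter d_i = 49.3 − 2×5.4 = 38.50 mm
I = π(d_o⁴ − d_i⁴)/64 = π(49.3⁴ − 38.50⁴)/64 = 1.821×10^5 mm⁴
I = 1.821×10^-7 m⁴
At the buckling limit P_cr = P = 2.150×10^5 N
From P_cr = π²EI/(K·L)²:  L = (1/K)·√(π²EI/P_cr) = (1/0.5)·√(π²×1.11×10^11×1.821×10^-7/2.150×10^5)
L = 1.93 m

L_max ≈ 1.93 m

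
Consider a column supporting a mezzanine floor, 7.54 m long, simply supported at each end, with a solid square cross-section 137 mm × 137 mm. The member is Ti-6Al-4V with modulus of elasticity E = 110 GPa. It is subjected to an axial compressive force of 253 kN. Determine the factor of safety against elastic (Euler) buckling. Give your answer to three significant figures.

I = a⁴/12 = 137⁴/12 = 2.936×10^7 mm⁴
I = 2.936×10^7 mm⁴ = 2.936×10^-5 m⁴
Effective length L_e = K·L = 1 × 7.54 = 7.540 m
P_cr = π²EI / L_e² = π² × 110×10⁹ × 2.936×10^-5 / 7.540² = 5.606×10^5 N
Factor of safety n = P_cr / P = 560.60 / 253 = 2.22

n ≈ 2.22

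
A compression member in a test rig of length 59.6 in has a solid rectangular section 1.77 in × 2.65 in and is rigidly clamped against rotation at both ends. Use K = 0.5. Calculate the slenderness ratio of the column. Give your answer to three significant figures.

Buckling occurs about the weak axis: I_min = h·b³/12 with b = 1.77 in (the shorter side).
I_min = 2.65×1.77³/12 = 1.225 in⁴
A = 4.690 in²;  r_min = √(I/A) = √(1.225/4.690) = 0.5110 in
L_e = K·L = 0.5 × 59.6 = 29.80 in
λ = L_e / r_min = 29.800 / 0.5110 = 58.3

λ ≈ 58.3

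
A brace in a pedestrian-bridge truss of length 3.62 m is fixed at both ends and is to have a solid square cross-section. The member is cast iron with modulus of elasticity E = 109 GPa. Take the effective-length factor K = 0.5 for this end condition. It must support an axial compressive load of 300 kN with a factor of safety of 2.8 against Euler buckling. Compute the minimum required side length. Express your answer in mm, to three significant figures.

Required P_cr = n·P = 2.8 × 300 = 840.0 kN
L_e = K·L = 0.5 × 3.62 = 1.810 m
Required I = P_cr·L_e²/(π²E) = 8.400×10^5 × 1.810² / (π² × 1.09×10^11) = 2.558×10^-6 m⁴
I_req = 2.558×10^6 mm⁴
Solid square: I = a⁴/12  ⇒  a = (12I)^(1/4) = (12×2.558×10^6)^(1/4) = 74.4 mm

a ≈ 74.4 mm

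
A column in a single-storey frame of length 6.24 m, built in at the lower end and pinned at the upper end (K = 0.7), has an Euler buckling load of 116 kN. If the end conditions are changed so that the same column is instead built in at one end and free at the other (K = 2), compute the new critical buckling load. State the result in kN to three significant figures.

P_cr ∝ 1/K², so P_cr,new = P_cr,old × (K_old/K_new)² = 116 × (0.7/2)²
= 116 × 0.1225 = 14.2 kN

P_cr ≈ 14.2 kN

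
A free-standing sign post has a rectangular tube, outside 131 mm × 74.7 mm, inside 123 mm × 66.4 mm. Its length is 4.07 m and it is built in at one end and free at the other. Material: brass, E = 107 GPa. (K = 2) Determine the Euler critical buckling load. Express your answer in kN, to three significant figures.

P_cr ≈ 24.7 kN

Weak-axis I_min = (h_o·b_o³ − h_i·b_i³)/12 with b_o = 74.7, b_i = 66.40 mm (shorter outer/inner sides).
I_min = (131×74.7³ − 123.0×66.40³)/12 = 1.550×10^6 mm⁴
I = 1.550×10^6 mm⁴ = 1.550×10^-6 m⁴
Effective length L_e = K·L = 2 × 4.07 = 8.140 m
P_cr = π²EI / L_e² = π² × 107×10⁹ × 1.550×10^-6 / 8.140² = 2.470×10^4 N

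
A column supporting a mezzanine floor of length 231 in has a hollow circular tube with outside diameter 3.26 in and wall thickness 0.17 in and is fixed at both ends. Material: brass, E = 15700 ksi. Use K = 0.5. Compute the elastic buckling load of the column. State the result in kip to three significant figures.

P_cr ≈ 22.9 kip

Inner diameter d_i = 3.26 − 2×0.17 = 2.920 in
I = π(d_o⁴ − d_i⁴)/64 = π(3.26⁴ − 2.920⁴)/64 = 1.976 in⁴
Effective length L_e = K·L = 0.5 × 231 = 115.5 in
P_cr = π²EI / L_e² = π² × 15700×10³ × 1.976 / 115.5² = 2.295×10^4 lb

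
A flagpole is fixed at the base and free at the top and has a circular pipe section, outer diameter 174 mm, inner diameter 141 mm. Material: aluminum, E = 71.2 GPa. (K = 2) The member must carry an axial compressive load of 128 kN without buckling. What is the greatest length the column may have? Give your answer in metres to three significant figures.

d_o = 174 mm, d_i = 141 mm
I = π(d_o⁴ − d_i⁴)/64 = π(174⁴ − 141.0⁴)/64 = 2.559×10^7 mm⁴
I = 2.559×10^-5 m⁴
At the buckling limit P_cr = P = 1.280×10^5 N
From P_cr = π²EI/(K·L)²:  L = (1/K)·√(π²EI/P_cr) = (1/2)·√(π²×7.12×10^10×2.559×10^-5/1.280×10^5)
L = 5.93 m

L_max ≈ 5.93 m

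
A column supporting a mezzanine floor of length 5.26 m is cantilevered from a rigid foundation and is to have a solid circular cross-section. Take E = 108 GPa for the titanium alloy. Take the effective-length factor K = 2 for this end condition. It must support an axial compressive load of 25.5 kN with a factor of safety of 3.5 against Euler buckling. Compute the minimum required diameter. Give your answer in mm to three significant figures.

Required P_cr = n·P = 3.5 × 25.5 = 89.25 kN
L_e = K·L = 2 × 5.26 = 10.52 m
Required I = P_cr·L_e²/(π²E) = 8.925×10^4 × 10.52² / (π² × 1.08×10^11) = 9.267×10^-6 m⁴
I_req = 9.267×10^6 mm⁴
Solid circle: I = πd⁴/64  ⇒  d = (64I/π)^(1/4) = (64×9.267×10^6/π)^(1/4) = 117 mm

d ≈ 117 mm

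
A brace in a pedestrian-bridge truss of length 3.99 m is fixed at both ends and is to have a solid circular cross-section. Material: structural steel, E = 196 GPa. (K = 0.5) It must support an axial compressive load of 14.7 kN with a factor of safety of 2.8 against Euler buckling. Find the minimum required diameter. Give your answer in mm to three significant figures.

d ≈ 36.2 mm

Required P_cr = n·P = 2.8 × 14.7 = 41.16 kN
L_e = K·L = 0.5 × 3.99 = 1.995 m
Required I = P_cr·L_e²/(π²E) = 4.116×10^4 × 1.995² / (π² × 1.96×10^11) = 8.468×10^-8 m⁴
I_req = 8.468×10^4 mm⁴
Solid circle: I = πd⁴/64  ⇒  d = (64I/π)^(1/4) = (64×8.468×10^4/π)^(1/4) = 36.2 mm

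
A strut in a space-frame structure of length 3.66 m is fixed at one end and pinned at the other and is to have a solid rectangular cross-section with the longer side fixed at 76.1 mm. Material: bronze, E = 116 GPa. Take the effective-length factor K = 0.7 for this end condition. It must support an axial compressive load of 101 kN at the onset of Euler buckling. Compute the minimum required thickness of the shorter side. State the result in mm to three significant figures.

b ≈ 45.0 mm

L_e = K·L = 0.7 × 3.66 = 2.562 m
Required I = P_cr·L_e²/(π²E) = 1.010×10^5 × 2.562² / (π² × 1.16×10^11) = 5.791×10^-7 m⁴
I_req = 5.791×10^5 mm⁴
Rectangle, weak axis: I_min = h·b³/12 with h = 76.1 mm fixed  ⇒  b = (12I/h)^(1/3) = 45.0 mm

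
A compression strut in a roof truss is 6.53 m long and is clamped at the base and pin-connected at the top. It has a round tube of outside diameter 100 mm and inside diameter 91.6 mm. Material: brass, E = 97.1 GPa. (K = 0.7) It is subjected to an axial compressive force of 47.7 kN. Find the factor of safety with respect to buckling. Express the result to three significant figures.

d_o = 100 mm, d_i = 91.6 mm
I = π(d_o⁴ − d_i⁴)/64 = π(100⁴ − 91.60⁴)/64 = 1.453×10^6 mm⁴
I = 1.453×10^6 mm⁴ = 1.453×10^-6 m⁴
Effective length L_e = K·L = 0.7 × 6.53 = 4.571 m
P_cr = π²EI / L_e² = π² × 97.1×10⁹ × 1.453×10^-6 / 4.571² = 6.664×10^4 N
Factor of safety n = P_cr / P = 66.640 / 47.7 = 1.40

n ≈ 1.40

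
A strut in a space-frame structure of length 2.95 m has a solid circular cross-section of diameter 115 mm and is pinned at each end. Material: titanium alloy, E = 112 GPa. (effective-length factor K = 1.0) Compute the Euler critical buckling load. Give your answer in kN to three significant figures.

I = πd⁴/64 = π×115⁴/64 = 8.585×10^6 mm⁴
I = 8.585×10^6 mm⁴ = 8.585×10^-6 m⁴
Effective length L_e = K·L = 1 × 2.95 = 2.950 m
P_cr = π²EI / L_e² = π² × 112×10⁹ × 8.585×10^-6 / 2.950² = 1.091×10^6 N

P_cr ≈ 1090 kN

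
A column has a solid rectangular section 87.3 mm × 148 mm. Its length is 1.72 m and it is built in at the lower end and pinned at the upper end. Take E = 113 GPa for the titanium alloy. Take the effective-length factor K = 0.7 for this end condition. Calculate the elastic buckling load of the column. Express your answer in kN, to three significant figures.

P_cr ≈ 6310 kN

Buckling occurs about the weak axis: I_min = h·b³/12 with b = 87.3 mm (the shorter side).
I_min = 148×87.3³/12 = 8.206×10^6 mm⁴
I = 8.206×10^6 mm⁴ = 8.206×10^-6 m⁴
Effective length L_e = K·L = 0.7 × 1.72 = 1.204 m
P_cr = π²EI / L_e² = π² × 113×10⁹ × 8.206×10^-6 / 1.204² = 6.313×10^6 N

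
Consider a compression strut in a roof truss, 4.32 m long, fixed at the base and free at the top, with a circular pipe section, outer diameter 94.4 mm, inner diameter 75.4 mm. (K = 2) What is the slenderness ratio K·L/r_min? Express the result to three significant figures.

d_o = 94.4 mm, d_i = 75.4 mm
I = π(d_o⁴ − d_i⁴)/64 = π(94.4⁴ − 75.40⁴)/64 = 2.312×10^6 mm⁴
A = 2.534×10^3 mm²;  r_min = √(I/A) = √(2.312×10^6/2.534×10^3) = 30.20 mm
L_e = K·L = 2 × 4.32 m = 8.640 m = 8640.0 mm
λ = L_e / r_min = 8640.0 / 30.20 = 286

λ ≈ 286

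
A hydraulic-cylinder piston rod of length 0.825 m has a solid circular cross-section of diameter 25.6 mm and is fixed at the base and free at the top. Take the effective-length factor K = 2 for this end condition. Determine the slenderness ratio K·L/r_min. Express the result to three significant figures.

I = πd⁴/64 = π×25.6⁴/64 = 2.108×10^4 mm⁴
A = 514.7 mm²;  r_min = √(I/A) = √(2.108×10^4/514.7) = 6.400 mm
L_e = K·L = 2 × 0.825 m = 1.650 m = 1650.0 mm
λ = L_e / r_min = 1650.0 / 6.400 = 258

λ ≈ 258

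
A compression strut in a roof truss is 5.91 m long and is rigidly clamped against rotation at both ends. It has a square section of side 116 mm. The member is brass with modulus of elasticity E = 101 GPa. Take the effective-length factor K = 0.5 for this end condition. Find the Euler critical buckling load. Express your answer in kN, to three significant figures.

I = a⁴/12 = 116⁴/12 = 1.509×10^7 mm⁴
I = 1.509×10^7 mm⁴ = 1.509×10^-5 m⁴
Effective length L_e = K·L = 0.5 × 5.91 = 2.955 m
P_cr = π²EI / L_e² = π² × 101×10⁹ × 1.509×10^-5 / 2.955² = 1.722×10^6 N

P_cr ≈ 1720 kN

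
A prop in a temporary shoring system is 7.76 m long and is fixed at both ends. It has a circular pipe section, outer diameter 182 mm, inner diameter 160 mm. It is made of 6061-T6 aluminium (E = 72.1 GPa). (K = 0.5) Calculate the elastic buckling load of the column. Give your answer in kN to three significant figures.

d_o = 182 mm, d_i = 160 mm
I = π(d_o⁴ − d_i⁴)/64 = π(182⁴ − 160.0⁴)/64 = 2.169×10^7 mm⁴
I = 2.169×10^7 mm⁴ = 2.169×10^-5 m⁴
Effective length L_e = K·L = 0.5 × 7.76 = 3.880 m
P_cr = π²EI / L_e² = π² × 72.1×10⁹ × 2.169×10^-5 / 3.880² = 1.025×10^6 N

P_cr ≈ 1030 kN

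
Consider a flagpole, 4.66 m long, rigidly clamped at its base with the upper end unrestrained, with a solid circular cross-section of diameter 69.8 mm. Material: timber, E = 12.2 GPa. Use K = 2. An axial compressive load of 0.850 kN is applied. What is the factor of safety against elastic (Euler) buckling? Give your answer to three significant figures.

n ≈ 1.90

I = πd⁴/64 = π×69.8⁴/64 = 1.165×10^6 mm⁴
I = 1.165×10^6 mm⁴ = 1.165×10^-6 m⁴
Effective length L_e = K·L = 2 × 4.66 = 9.320 m
P_cr = π²EI / L_e² = π² × 12.2×10⁹ × 1.165×10^-6 / 9.320² = 1.615×10^3 N
Factor of safety n = P_cr / P = 1.6152 / 0.850 = 1.90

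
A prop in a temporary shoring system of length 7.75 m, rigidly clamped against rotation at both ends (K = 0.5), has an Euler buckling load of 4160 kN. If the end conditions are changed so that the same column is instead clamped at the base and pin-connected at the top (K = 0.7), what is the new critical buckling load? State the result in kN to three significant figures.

P_cr ≈ 2120 kN

P_cr ∝ 1/K², so P_cr,new = P_cr,old × (K_old/K_new)² = 4160 × (0.5/0.7)²
= 4160 × 0.5102 = 2120 kN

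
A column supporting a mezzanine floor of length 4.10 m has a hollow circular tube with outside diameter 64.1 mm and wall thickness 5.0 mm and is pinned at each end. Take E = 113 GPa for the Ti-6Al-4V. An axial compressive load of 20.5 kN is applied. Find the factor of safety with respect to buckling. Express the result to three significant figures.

n ≈ 1.32

Inner diameter d_i = 64.1 − 2×5.0 = 54.10 mm
I = π(d_o⁴ − d_i⁴)/64 = π(64.1⁴ − 54.10⁴)/64 = 4.082×10^5 mm⁴
I = 4.082×10^5 mm⁴ = 4.082×10^-7 m⁴
Effective length L_e = K·L = 1 × 4.10 = 4.100 m
P_cr = π²EI / L_e² = π² × 113×10⁹ × 4.082×10^-7 / 4.100² = 2.708×10^4 N
Factor of safety n = P_cr / P = 27.083 / 20.5 = 1.32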